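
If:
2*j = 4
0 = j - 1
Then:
No Solution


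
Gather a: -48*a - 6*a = -54*a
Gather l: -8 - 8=-16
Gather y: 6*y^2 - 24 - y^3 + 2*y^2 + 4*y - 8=-y^3 + 8*y^2 + 4*y - 32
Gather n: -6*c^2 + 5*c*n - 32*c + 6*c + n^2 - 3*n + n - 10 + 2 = -6*c^2 - 26*c + n^2 + n*(5*c - 2) - 8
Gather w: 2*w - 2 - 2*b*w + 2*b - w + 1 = 2*b + w*(1 - 2*b) - 1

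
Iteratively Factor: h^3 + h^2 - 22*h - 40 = (h - 5)*(h^2 + 6*h + 8) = (h - 5)*(h + 2)*(h + 4)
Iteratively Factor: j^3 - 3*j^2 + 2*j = (j - 1)*(j^2 - 2*j) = (j - 2)*(j - 1)*(j)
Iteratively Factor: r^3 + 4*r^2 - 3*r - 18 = (r + 3)*(r^2 + r - 6) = (r - 2)*(r + 3)*(r + 3)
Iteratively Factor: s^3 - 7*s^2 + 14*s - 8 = (s - 2)*(s^2 - 5*s + 4) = (s - 2)*(s - 1)*(s - 4)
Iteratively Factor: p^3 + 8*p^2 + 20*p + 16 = (p + 2)*(p^2 + 6*p + 8) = (p + 2)^2*(p + 4)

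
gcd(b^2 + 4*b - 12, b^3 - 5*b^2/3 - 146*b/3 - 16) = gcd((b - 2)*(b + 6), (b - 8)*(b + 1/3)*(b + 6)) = b + 6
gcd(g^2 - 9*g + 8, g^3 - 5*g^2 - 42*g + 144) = g - 8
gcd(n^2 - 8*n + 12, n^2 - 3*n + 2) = n - 2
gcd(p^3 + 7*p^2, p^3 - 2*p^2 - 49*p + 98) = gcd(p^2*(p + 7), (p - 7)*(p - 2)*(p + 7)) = p + 7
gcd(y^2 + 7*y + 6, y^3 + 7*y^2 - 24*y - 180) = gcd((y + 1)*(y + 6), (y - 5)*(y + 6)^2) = y + 6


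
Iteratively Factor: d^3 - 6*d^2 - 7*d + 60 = (d - 5)*(d^2 - d - 12) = (d - 5)*(d + 3)*(d - 4)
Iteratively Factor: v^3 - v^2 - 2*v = (v + 1)*(v^2 - 2*v) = v*(v + 1)*(v - 2)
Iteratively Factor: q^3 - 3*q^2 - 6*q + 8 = (q - 1)*(q^2 - 2*q - 8) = (q - 1)*(q + 2)*(q - 4)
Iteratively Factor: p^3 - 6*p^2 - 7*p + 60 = (p + 3)*(p^2 - 9*p + 20) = (p - 4)*(p + 3)*(p - 5)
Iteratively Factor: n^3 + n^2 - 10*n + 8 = (n + 4)*(n^2 - 3*n + 2) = (n - 1)*(n + 4)*(n - 2)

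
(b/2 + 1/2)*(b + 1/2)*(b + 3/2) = b^3/2 + 3*b^2/2 + 11*b/8 + 3/8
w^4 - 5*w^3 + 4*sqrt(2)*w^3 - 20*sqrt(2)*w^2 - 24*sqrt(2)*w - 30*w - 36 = (w - 6)*(w + 1)*(w + sqrt(2))*(w + 3*sqrt(2))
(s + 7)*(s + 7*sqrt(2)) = s^2 + 7*s + 7*sqrt(2)*s + 49*sqrt(2)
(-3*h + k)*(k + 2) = -3*h*k - 6*h + k^2 + 2*k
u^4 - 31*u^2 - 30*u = u*(u - 6)*(u + 1)*(u + 5)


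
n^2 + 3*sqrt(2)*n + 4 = (n + sqrt(2))*(n + 2*sqrt(2))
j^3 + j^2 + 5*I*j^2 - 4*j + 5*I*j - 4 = (j + 1)*(j + I)*(j + 4*I)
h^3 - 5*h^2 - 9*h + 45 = (h - 5)*(h - 3)*(h + 3)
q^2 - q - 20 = (q - 5)*(q + 4)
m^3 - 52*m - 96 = (m - 8)*(m + 2)*(m + 6)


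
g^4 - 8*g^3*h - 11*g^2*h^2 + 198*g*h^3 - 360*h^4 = (g - 6*h)*(g - 4*h)*(g - 3*h)*(g + 5*h)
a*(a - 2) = a^2 - 2*a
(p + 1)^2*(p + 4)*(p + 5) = p^4 + 11*p^3 + 39*p^2 + 49*p + 20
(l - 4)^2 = l^2 - 8*l + 16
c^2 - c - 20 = (c - 5)*(c + 4)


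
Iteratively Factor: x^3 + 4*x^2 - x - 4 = (x - 1)*(x^2 + 5*x + 4) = (x - 1)*(x + 4)*(x + 1)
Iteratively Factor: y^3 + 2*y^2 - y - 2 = (y - 1)*(y^2 + 3*y + 2) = (y - 1)*(y + 1)*(y + 2)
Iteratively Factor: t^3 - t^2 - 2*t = (t - 2)*(t^2 + t) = (t - 2)*(t + 1)*(t)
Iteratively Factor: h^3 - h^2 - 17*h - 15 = (h - 5)*(h^2 + 4*h + 3) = (h - 5)*(h + 1)*(h + 3)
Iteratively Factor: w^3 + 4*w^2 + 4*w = (w)*(w^2 + 4*w + 4) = w*(w + 2)*(w + 2)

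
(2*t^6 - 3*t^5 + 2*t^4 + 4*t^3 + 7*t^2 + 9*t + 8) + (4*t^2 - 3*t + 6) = 2*t^6 - 3*t^5 + 2*t^4 + 4*t^3 + 11*t^2 + 6*t + 14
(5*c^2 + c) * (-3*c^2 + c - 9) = -15*c^4 + 2*c^3 - 44*c^2 - 9*c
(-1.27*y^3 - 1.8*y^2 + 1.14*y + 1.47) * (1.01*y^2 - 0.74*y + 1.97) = -1.2827*y^5 - 0.8782*y^4 - 0.0185*y^3 - 2.9049*y^2 + 1.158*y + 2.8959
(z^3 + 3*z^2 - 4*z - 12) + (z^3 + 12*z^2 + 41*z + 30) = 2*z^3 + 15*z^2 + 37*z + 18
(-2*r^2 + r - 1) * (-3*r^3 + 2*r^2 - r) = 6*r^5 - 7*r^4 + 7*r^3 - 3*r^2 + r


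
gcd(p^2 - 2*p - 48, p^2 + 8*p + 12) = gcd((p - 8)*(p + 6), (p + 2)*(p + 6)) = p + 6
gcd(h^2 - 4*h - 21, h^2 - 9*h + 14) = h - 7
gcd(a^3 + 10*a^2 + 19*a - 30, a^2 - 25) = a + 5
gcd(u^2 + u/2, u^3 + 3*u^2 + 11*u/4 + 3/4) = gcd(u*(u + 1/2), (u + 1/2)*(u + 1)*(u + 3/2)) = u + 1/2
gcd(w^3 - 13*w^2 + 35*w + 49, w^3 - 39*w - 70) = w - 7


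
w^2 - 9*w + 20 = (w - 5)*(w - 4)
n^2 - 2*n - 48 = (n - 8)*(n + 6)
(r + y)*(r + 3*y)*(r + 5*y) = r^3 + 9*r^2*y + 23*r*y^2 + 15*y^3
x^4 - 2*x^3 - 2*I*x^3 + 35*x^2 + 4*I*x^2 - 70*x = x*(x - 2)*(x - 7*I)*(x + 5*I)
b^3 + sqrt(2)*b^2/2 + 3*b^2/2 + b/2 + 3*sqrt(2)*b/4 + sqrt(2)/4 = (b + 1/2)*(b + 1)*(b + sqrt(2)/2)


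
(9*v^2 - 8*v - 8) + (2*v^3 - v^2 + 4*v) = 2*v^3 + 8*v^2 - 4*v - 8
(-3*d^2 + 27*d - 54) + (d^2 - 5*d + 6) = -2*d^2 + 22*d - 48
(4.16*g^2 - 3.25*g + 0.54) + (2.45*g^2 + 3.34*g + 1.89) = 6.61*g^2 + 0.0899999999999999*g + 2.43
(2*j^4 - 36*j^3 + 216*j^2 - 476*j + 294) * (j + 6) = 2*j^5 - 24*j^4 + 820*j^2 - 2562*j + 1764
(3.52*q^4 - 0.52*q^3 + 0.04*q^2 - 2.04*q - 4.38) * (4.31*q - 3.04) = 15.1712*q^5 - 12.942*q^4 + 1.7532*q^3 - 8.914*q^2 - 12.6762*q + 13.3152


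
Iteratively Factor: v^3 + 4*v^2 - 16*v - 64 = (v - 4)*(v^2 + 8*v + 16) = (v - 4)*(v + 4)*(v + 4)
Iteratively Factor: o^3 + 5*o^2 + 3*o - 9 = (o - 1)*(o^2 + 6*o + 9) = (o - 1)*(o + 3)*(o + 3)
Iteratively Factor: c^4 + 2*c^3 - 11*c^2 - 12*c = (c - 3)*(c^3 + 5*c^2 + 4*c) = (c - 3)*(c + 1)*(c^2 + 4*c) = (c - 3)*(c + 1)*(c + 4)*(c)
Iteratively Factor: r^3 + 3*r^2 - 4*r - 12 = (r + 3)*(r^2 - 4) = (r + 2)*(r + 3)*(r - 2)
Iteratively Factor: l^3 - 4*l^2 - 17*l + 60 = (l - 3)*(l^2 - l - 20) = (l - 5)*(l - 3)*(l + 4)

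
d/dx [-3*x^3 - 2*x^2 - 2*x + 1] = -9*x^2 - 4*x - 2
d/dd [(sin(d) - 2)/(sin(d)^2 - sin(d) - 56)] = (4*sin(d) + cos(d)^2 - 59)*cos(d)/(sin(d) + cos(d)^2 + 55)^2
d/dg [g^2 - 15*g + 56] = 2*g - 15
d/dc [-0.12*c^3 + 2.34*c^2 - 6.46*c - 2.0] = -0.36*c^2 + 4.68*c - 6.46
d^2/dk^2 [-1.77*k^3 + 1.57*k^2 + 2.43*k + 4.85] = 3.14 - 10.62*k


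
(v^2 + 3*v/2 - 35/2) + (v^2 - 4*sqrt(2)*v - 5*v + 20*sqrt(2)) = 2*v^2 - 4*sqrt(2)*v - 7*v/2 - 35/2 + 20*sqrt(2)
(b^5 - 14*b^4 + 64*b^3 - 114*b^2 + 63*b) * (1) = b^5 - 14*b^4 + 64*b^3 - 114*b^2 + 63*b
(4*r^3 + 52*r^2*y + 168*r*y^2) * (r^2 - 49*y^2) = 4*r^5 + 52*r^4*y - 28*r^3*y^2 - 2548*r^2*y^3 - 8232*r*y^4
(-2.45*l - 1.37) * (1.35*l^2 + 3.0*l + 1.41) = -3.3075*l^3 - 9.1995*l^2 - 7.5645*l - 1.9317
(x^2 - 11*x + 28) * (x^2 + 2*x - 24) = x^4 - 9*x^3 - 18*x^2 + 320*x - 672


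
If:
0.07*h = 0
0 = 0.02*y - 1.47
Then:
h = 0.00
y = 73.50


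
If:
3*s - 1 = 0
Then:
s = 1/3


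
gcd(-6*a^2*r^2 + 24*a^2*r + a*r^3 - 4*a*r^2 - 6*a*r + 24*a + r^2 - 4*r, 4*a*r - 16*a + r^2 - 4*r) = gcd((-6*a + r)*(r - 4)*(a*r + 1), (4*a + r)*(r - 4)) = r - 4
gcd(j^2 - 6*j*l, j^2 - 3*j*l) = j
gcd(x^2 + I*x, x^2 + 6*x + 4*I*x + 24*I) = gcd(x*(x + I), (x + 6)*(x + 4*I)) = 1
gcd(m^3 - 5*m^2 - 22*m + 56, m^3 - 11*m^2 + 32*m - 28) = m^2 - 9*m + 14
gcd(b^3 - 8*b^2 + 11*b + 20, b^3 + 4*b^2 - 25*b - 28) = b^2 - 3*b - 4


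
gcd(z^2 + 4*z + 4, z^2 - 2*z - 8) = z + 2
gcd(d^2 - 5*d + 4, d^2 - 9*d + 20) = d - 4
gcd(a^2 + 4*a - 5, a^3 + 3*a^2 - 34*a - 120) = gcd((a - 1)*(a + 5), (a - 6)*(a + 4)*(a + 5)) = a + 5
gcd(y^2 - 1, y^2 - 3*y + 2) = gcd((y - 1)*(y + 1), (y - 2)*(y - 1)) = y - 1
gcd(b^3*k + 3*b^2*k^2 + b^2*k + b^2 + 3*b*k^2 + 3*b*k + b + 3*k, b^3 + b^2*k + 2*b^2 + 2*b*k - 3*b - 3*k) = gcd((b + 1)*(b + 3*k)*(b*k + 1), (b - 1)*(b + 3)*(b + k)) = 1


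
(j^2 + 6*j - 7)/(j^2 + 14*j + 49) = (j - 1)/(j + 7)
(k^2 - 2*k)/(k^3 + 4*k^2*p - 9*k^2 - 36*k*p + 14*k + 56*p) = k/(k^2 + 4*k*p - 7*k - 28*p)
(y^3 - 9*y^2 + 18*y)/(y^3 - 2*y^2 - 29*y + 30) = y*(y - 3)/(y^2 + 4*y - 5)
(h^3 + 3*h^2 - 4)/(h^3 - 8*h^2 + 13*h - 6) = (h^2 + 4*h + 4)/(h^2 - 7*h + 6)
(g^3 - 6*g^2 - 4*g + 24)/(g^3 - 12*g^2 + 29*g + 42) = (g^2 - 4)/(g^2 - 6*g - 7)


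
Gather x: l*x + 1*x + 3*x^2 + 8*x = 3*x^2 + x*(l + 9)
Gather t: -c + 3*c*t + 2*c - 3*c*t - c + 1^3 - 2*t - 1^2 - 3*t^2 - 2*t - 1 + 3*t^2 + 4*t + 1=0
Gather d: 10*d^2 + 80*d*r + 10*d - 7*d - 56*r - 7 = 10*d^2 + d*(80*r + 3) - 56*r - 7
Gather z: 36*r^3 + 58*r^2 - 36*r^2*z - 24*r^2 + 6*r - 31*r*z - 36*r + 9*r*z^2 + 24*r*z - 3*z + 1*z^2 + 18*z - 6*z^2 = 36*r^3 + 34*r^2 - 30*r + z^2*(9*r - 5) + z*(-36*r^2 - 7*r + 15)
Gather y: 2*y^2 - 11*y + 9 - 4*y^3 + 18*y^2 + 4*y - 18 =-4*y^3 + 20*y^2 - 7*y - 9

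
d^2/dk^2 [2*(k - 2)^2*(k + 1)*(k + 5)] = 24*k^2 + 24*k - 60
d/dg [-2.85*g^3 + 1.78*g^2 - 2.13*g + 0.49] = -8.55*g^2 + 3.56*g - 2.13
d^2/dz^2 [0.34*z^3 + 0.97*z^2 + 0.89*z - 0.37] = 2.04*z + 1.94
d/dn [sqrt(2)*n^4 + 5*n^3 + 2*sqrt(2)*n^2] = n*(4*sqrt(2)*n^2 + 15*n + 4*sqrt(2))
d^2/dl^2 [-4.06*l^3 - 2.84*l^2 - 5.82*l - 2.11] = -24.36*l - 5.68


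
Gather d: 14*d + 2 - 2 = 14*d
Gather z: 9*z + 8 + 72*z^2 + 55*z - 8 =72*z^2 + 64*z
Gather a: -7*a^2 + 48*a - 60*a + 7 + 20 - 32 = -7*a^2 - 12*a - 5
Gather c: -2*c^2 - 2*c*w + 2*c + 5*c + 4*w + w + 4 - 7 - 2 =-2*c^2 + c*(7 - 2*w) + 5*w - 5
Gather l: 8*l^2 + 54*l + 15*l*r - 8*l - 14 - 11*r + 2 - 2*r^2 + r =8*l^2 + l*(15*r + 46) - 2*r^2 - 10*r - 12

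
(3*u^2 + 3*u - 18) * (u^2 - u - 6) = 3*u^4 - 39*u^2 + 108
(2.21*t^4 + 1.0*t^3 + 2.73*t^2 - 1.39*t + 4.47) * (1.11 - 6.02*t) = -13.3042*t^5 - 3.5669*t^4 - 15.3246*t^3 + 11.3981*t^2 - 28.4523*t + 4.9617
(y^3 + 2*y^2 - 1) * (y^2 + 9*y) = y^5 + 11*y^4 + 18*y^3 - y^2 - 9*y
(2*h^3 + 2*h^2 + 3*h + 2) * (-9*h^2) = -18*h^5 - 18*h^4 - 27*h^3 - 18*h^2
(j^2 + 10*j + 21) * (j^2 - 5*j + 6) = j^4 + 5*j^3 - 23*j^2 - 45*j + 126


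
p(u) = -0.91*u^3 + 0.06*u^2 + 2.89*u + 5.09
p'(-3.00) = -22.04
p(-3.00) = 21.53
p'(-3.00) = -22.04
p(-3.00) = 21.53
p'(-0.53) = 2.06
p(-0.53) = 3.71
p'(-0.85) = 0.82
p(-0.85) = 3.24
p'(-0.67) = 1.58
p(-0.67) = 3.45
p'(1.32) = -1.71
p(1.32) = 6.92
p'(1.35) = -1.92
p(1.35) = 6.86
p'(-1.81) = -6.27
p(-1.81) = 5.45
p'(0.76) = 1.40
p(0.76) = 6.92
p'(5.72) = -85.74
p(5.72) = -146.72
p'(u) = -2.73*u^2 + 0.12*u + 2.89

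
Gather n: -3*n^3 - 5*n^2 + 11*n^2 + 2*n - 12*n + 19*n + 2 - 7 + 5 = -3*n^3 + 6*n^2 + 9*n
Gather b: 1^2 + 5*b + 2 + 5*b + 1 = 10*b + 4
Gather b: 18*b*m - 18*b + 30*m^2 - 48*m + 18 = b*(18*m - 18) + 30*m^2 - 48*m + 18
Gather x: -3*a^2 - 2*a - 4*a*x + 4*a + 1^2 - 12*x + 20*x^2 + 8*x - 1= -3*a^2 + 2*a + 20*x^2 + x*(-4*a - 4)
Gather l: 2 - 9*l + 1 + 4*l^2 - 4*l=4*l^2 - 13*l + 3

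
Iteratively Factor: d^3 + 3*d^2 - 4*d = (d)*(d^2 + 3*d - 4) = d*(d - 1)*(d + 4)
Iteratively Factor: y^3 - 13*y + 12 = (y - 1)*(y^2 + y - 12) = (y - 1)*(y + 4)*(y - 3)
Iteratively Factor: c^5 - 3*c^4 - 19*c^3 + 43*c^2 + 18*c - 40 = (c - 5)*(c^4 + 2*c^3 - 9*c^2 - 2*c + 8) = (c - 5)*(c + 4)*(c^3 - 2*c^2 - c + 2) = (c - 5)*(c - 1)*(c + 4)*(c^2 - c - 2) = (c - 5)*(c - 2)*(c - 1)*(c + 4)*(c + 1)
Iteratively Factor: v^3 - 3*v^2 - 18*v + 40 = (v + 4)*(v^2 - 7*v + 10) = (v - 2)*(v + 4)*(v - 5)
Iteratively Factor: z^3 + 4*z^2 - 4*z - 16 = (z + 2)*(z^2 + 2*z - 8) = (z + 2)*(z + 4)*(z - 2)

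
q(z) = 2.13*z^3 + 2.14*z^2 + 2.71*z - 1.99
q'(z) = 6.39*z^2 + 4.28*z + 2.71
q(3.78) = 153.87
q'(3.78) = 110.19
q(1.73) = 20.13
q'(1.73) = 29.24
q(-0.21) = -2.48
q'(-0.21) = 2.09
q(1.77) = 21.32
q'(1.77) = 30.30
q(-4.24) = -137.37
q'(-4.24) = 99.44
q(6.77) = 775.35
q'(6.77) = 324.56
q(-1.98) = -15.50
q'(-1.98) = 19.29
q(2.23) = 38.32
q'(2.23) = 44.03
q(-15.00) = -6749.89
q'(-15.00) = 1376.26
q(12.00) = 4019.33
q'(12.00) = 974.23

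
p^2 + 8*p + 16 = (p + 4)^2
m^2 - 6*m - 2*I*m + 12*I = (m - 6)*(m - 2*I)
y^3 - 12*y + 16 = (y - 2)^2*(y + 4)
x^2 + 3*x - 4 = (x - 1)*(x + 4)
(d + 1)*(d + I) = d^2 + d + I*d + I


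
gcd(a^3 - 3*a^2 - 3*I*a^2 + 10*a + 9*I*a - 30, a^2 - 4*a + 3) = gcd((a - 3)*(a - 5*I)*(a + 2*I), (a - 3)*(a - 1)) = a - 3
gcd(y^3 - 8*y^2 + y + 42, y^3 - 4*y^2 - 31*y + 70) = y - 7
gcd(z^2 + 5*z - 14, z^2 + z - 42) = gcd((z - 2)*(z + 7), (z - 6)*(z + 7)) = z + 7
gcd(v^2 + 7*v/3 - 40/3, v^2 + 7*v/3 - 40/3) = v^2 + 7*v/3 - 40/3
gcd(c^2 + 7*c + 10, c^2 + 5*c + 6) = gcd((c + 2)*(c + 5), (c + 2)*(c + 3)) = c + 2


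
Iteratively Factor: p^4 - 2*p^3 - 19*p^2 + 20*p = (p - 5)*(p^3 + 3*p^2 - 4*p) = (p - 5)*(p - 1)*(p^2 + 4*p) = p*(p - 5)*(p - 1)*(p + 4)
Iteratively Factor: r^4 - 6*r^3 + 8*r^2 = (r - 4)*(r^3 - 2*r^2) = (r - 4)*(r - 2)*(r^2) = r*(r - 4)*(r - 2)*(r)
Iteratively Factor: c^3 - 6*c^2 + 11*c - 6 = (c - 2)*(c^2 - 4*c + 3) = (c - 3)*(c - 2)*(c - 1)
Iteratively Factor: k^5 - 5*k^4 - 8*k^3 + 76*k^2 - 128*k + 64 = (k - 1)*(k^4 - 4*k^3 - 12*k^2 + 64*k - 64) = (k - 2)*(k - 1)*(k^3 - 2*k^2 - 16*k + 32) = (k - 2)*(k - 1)*(k + 4)*(k^2 - 6*k + 8) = (k - 2)^2*(k - 1)*(k + 4)*(k - 4)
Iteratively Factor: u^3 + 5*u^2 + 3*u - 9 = (u + 3)*(u^2 + 2*u - 3) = (u + 3)^2*(u - 1)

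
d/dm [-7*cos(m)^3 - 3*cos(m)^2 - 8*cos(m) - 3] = (21*cos(m)^2 + 6*cos(m) + 8)*sin(m)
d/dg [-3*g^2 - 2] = -6*g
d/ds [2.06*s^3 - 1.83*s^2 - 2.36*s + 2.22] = 6.18*s^2 - 3.66*s - 2.36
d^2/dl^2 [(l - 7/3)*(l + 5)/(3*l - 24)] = 442/(9*(l^3 - 24*l^2 + 192*l - 512))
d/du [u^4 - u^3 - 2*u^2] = u*(4*u^2 - 3*u - 4)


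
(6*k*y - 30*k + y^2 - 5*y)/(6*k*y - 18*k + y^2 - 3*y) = (y - 5)/(y - 3)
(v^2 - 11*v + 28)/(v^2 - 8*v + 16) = (v - 7)/(v - 4)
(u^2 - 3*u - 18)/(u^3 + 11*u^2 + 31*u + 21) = (u - 6)/(u^2 + 8*u + 7)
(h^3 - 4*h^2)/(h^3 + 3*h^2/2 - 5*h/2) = 2*h*(h - 4)/(2*h^2 + 3*h - 5)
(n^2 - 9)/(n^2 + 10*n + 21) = (n - 3)/(n + 7)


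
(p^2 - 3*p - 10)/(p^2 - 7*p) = (p^2 - 3*p - 10)/(p*(p - 7))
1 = 1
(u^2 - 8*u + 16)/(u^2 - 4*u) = (u - 4)/u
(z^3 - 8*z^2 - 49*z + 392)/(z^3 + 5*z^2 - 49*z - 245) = (z - 8)/(z + 5)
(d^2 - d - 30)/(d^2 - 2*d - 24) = (d + 5)/(d + 4)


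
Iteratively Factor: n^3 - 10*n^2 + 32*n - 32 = (n - 4)*(n^2 - 6*n + 8) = (n - 4)^2*(n - 2)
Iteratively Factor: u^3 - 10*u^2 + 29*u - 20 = (u - 4)*(u^2 - 6*u + 5) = (u - 4)*(u - 1)*(u - 5)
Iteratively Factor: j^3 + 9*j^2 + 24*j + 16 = (j + 4)*(j^2 + 5*j + 4) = (j + 4)^2*(j + 1)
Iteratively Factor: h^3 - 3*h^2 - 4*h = (h)*(h^2 - 3*h - 4) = h*(h + 1)*(h - 4)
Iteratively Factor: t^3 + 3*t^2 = (t + 3)*(t^2) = t*(t + 3)*(t)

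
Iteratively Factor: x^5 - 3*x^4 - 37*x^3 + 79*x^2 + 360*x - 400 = (x - 5)*(x^4 + 2*x^3 - 27*x^2 - 56*x + 80) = (x - 5)*(x - 1)*(x^3 + 3*x^2 - 24*x - 80) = (x - 5)^2*(x - 1)*(x^2 + 8*x + 16) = (x - 5)^2*(x - 1)*(x + 4)*(x + 4)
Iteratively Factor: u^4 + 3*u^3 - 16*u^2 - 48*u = (u + 3)*(u^3 - 16*u) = (u - 4)*(u + 3)*(u^2 + 4*u) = u*(u - 4)*(u + 3)*(u + 4)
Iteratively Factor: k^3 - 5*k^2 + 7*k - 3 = (k - 1)*(k^2 - 4*k + 3) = (k - 3)*(k - 1)*(k - 1)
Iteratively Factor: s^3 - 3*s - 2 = (s + 1)*(s^2 - s - 2) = (s + 1)^2*(s - 2)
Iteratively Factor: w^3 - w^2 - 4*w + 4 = (w - 2)*(w^2 + w - 2) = (w - 2)*(w + 2)*(w - 1)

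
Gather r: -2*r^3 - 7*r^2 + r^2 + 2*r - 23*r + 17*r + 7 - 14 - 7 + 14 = -2*r^3 - 6*r^2 - 4*r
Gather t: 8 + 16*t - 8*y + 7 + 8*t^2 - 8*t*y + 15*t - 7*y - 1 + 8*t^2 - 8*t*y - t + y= 16*t^2 + t*(30 - 16*y) - 14*y + 14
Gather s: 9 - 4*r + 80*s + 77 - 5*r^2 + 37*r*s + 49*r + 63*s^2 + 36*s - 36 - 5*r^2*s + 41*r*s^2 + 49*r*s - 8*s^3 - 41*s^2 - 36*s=-5*r^2 + 45*r - 8*s^3 + s^2*(41*r + 22) + s*(-5*r^2 + 86*r + 80) + 50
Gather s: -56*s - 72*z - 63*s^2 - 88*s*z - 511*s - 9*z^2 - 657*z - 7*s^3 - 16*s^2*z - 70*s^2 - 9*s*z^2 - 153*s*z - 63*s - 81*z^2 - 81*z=-7*s^3 + s^2*(-16*z - 133) + s*(-9*z^2 - 241*z - 630) - 90*z^2 - 810*z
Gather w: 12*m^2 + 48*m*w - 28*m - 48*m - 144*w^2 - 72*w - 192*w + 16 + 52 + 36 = 12*m^2 - 76*m - 144*w^2 + w*(48*m - 264) + 104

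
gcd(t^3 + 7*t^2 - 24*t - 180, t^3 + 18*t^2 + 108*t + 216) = t^2 + 12*t + 36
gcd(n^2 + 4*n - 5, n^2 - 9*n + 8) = n - 1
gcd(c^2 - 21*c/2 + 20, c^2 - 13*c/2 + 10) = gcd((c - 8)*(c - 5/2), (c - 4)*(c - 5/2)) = c - 5/2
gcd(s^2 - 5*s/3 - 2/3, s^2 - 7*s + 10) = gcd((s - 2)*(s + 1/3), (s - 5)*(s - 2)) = s - 2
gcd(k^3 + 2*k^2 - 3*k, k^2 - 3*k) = k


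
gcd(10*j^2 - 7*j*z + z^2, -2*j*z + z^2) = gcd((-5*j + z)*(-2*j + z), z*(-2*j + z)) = -2*j + z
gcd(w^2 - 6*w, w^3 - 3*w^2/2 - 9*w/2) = w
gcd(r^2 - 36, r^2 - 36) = r^2 - 36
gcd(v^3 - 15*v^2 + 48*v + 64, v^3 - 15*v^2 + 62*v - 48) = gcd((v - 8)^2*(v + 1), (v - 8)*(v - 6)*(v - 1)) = v - 8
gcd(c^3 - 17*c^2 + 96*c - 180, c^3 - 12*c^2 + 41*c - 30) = c^2 - 11*c + 30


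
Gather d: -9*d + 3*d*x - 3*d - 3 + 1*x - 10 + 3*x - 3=d*(3*x - 12) + 4*x - 16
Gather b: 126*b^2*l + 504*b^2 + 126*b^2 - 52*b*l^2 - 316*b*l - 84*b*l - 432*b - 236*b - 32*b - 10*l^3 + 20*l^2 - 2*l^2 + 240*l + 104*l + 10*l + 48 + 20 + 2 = b^2*(126*l + 630) + b*(-52*l^2 - 400*l - 700) - 10*l^3 + 18*l^2 + 354*l + 70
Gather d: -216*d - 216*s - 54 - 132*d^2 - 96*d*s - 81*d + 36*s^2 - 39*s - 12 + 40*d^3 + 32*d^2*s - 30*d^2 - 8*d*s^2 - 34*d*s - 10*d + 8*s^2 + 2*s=40*d^3 + d^2*(32*s - 162) + d*(-8*s^2 - 130*s - 307) + 44*s^2 - 253*s - 66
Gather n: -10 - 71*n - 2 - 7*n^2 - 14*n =-7*n^2 - 85*n - 12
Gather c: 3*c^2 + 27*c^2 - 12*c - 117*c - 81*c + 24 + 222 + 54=30*c^2 - 210*c + 300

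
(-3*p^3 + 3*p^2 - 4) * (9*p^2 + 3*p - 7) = -27*p^5 + 18*p^4 + 30*p^3 - 57*p^2 - 12*p + 28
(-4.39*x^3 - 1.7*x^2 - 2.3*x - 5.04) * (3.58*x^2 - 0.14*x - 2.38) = -15.7162*x^5 - 5.4714*x^4 + 2.4522*x^3 - 13.6752*x^2 + 6.1796*x + 11.9952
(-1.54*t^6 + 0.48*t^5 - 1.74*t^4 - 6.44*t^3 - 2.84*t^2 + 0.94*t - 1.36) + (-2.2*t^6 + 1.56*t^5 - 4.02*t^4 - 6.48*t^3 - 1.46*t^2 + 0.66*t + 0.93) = -3.74*t^6 + 2.04*t^5 - 5.76*t^4 - 12.92*t^3 - 4.3*t^2 + 1.6*t - 0.43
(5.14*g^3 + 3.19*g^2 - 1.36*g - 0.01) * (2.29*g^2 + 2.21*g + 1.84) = 11.7706*g^5 + 18.6645*g^4 + 13.3931*g^3 + 2.8411*g^2 - 2.5245*g - 0.0184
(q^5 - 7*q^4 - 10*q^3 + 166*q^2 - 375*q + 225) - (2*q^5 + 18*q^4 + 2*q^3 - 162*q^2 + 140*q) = -q^5 - 25*q^4 - 12*q^3 + 328*q^2 - 515*q + 225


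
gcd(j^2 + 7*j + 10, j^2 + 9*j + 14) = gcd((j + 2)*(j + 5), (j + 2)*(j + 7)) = j + 2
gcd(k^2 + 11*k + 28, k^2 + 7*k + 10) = 1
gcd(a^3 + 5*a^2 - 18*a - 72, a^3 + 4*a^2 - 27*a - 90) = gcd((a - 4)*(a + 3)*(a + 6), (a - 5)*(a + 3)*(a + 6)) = a^2 + 9*a + 18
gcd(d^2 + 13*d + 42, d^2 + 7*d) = d + 7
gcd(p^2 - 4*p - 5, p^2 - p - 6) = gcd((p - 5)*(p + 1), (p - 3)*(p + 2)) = 1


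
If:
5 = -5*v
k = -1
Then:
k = -1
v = -1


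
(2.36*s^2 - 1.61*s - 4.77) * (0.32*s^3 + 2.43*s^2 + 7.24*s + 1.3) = 0.7552*s^5 + 5.2196*s^4 + 11.6477*s^3 - 20.1795*s^2 - 36.6278*s - 6.201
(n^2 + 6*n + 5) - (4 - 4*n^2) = 5*n^2 + 6*n + 1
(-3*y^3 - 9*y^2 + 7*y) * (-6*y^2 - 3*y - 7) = 18*y^5 + 63*y^4 + 6*y^3 + 42*y^2 - 49*y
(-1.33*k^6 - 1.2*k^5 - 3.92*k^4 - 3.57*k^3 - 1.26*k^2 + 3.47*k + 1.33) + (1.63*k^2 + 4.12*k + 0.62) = -1.33*k^6 - 1.2*k^5 - 3.92*k^4 - 3.57*k^3 + 0.37*k^2 + 7.59*k + 1.95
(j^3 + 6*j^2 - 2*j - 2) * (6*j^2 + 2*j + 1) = 6*j^5 + 38*j^4 + j^3 - 10*j^2 - 6*j - 2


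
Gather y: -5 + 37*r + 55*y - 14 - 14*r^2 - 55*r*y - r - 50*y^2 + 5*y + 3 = -14*r^2 + 36*r - 50*y^2 + y*(60 - 55*r) - 16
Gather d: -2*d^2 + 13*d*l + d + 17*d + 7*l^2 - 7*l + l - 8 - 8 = -2*d^2 + d*(13*l + 18) + 7*l^2 - 6*l - 16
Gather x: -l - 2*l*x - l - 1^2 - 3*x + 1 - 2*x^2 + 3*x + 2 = -2*l*x - 2*l - 2*x^2 + 2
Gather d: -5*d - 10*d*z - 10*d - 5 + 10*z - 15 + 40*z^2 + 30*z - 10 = d*(-10*z - 15) + 40*z^2 + 40*z - 30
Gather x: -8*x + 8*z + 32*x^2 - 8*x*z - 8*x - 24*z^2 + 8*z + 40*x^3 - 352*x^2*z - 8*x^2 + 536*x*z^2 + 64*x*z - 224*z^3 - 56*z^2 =40*x^3 + x^2*(24 - 352*z) + x*(536*z^2 + 56*z - 16) - 224*z^3 - 80*z^2 + 16*z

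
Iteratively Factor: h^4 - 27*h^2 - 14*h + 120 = (h + 3)*(h^3 - 3*h^2 - 18*h + 40) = (h + 3)*(h + 4)*(h^2 - 7*h + 10) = (h - 2)*(h + 3)*(h + 4)*(h - 5)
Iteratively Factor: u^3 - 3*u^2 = (u)*(u^2 - 3*u) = u*(u - 3)*(u)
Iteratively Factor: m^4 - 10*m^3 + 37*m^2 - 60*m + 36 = (m - 2)*(m^3 - 8*m^2 + 21*m - 18) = (m - 2)^2*(m^2 - 6*m + 9) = (m - 3)*(m - 2)^2*(m - 3)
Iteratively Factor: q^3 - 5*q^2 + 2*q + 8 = (q - 2)*(q^2 - 3*q - 4) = (q - 2)*(q + 1)*(q - 4)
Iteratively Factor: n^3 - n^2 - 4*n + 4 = (n - 2)*(n^2 + n - 2) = (n - 2)*(n + 2)*(n - 1)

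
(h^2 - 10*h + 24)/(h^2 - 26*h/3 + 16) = 3*(h - 4)/(3*h - 8)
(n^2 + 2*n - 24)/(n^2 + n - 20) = (n + 6)/(n + 5)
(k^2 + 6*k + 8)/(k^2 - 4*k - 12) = (k + 4)/(k - 6)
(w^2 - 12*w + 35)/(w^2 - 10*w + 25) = (w - 7)/(w - 5)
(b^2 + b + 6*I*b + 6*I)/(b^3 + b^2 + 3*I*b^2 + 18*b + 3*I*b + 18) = 1/(b - 3*I)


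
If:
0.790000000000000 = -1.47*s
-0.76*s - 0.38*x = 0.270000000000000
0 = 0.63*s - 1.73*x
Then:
No Solution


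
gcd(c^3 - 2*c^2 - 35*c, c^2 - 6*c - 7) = c - 7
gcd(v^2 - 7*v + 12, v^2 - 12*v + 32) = v - 4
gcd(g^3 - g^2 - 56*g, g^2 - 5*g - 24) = g - 8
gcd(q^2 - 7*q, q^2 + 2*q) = q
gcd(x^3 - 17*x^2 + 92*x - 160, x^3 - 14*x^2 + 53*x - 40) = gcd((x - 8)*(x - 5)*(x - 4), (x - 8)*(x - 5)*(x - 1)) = x^2 - 13*x + 40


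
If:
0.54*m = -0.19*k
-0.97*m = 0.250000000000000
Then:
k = 0.73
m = -0.26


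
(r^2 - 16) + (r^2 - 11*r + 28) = 2*r^2 - 11*r + 12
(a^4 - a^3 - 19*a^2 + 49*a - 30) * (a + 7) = a^5 + 6*a^4 - 26*a^3 - 84*a^2 + 313*a - 210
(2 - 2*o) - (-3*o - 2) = o + 4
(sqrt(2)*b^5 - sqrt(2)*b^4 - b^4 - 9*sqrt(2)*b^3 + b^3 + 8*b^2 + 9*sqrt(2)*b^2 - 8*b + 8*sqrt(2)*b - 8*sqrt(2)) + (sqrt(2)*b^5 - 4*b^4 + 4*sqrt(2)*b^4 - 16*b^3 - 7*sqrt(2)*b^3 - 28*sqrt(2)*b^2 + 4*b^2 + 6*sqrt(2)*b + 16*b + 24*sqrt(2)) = 2*sqrt(2)*b^5 - 5*b^4 + 3*sqrt(2)*b^4 - 16*sqrt(2)*b^3 - 15*b^3 - 19*sqrt(2)*b^2 + 12*b^2 + 8*b + 14*sqrt(2)*b + 16*sqrt(2)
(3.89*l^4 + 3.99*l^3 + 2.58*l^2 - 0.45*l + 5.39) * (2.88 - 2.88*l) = -11.2032*l^5 - 0.288*l^4 + 4.0608*l^3 + 8.7264*l^2 - 16.8192*l + 15.5232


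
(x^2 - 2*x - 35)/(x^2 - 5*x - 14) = (x + 5)/(x + 2)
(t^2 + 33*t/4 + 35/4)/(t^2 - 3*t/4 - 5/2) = (t + 7)/(t - 2)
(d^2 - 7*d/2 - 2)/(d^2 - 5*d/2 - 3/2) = (d - 4)/(d - 3)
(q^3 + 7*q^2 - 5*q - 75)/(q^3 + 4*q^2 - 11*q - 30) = (q + 5)/(q + 2)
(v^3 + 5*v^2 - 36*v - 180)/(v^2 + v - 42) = (v^2 + 11*v + 30)/(v + 7)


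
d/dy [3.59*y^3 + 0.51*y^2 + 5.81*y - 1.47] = 10.77*y^2 + 1.02*y + 5.81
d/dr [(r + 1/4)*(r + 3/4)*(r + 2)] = 3*r^2 + 6*r + 35/16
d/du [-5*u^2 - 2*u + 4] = -10*u - 2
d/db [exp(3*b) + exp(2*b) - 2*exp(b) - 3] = (3*exp(2*b) + 2*exp(b) - 2)*exp(b)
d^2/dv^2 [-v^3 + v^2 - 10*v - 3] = 2 - 6*v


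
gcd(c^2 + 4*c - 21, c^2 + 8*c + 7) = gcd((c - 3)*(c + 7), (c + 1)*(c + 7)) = c + 7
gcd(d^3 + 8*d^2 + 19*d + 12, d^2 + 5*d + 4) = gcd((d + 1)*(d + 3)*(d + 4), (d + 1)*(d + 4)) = d^2 + 5*d + 4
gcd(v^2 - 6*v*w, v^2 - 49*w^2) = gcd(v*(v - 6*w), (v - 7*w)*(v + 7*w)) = 1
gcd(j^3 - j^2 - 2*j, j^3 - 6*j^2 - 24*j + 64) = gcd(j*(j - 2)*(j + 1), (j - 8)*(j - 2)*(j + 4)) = j - 2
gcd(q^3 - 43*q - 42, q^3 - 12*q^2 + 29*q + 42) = q^2 - 6*q - 7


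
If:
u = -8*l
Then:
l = -u/8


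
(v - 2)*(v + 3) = v^2 + v - 6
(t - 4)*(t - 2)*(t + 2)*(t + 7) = t^4 + 3*t^3 - 32*t^2 - 12*t + 112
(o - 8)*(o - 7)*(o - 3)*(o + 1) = o^4 - 17*o^3 + 83*o^2 - 67*o - 168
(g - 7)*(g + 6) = g^2 - g - 42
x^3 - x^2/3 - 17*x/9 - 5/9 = (x - 5/3)*(x + 1/3)*(x + 1)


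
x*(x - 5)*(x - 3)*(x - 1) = x^4 - 9*x^3 + 23*x^2 - 15*x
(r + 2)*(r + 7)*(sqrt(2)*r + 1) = sqrt(2)*r^3 + r^2 + 9*sqrt(2)*r^2 + 9*r + 14*sqrt(2)*r + 14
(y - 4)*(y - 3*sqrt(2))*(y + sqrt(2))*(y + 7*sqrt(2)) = y^4 - 4*y^3 + 5*sqrt(2)*y^3 - 34*y^2 - 20*sqrt(2)*y^2 - 42*sqrt(2)*y + 136*y + 168*sqrt(2)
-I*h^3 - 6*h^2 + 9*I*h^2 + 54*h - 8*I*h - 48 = (h - 8)*(h - 6*I)*(-I*h + I)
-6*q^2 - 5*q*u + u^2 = (-6*q + u)*(q + u)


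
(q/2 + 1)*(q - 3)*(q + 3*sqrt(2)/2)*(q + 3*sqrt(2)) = q^4/2 - q^3/2 + 9*sqrt(2)*q^3/4 - 9*sqrt(2)*q^2/4 + 3*q^2/2 - 27*sqrt(2)*q/2 - 9*q/2 - 27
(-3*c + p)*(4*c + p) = -12*c^2 + c*p + p^2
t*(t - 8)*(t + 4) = t^3 - 4*t^2 - 32*t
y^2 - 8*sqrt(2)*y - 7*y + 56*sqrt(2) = (y - 7)*(y - 8*sqrt(2))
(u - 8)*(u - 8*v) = u^2 - 8*u*v - 8*u + 64*v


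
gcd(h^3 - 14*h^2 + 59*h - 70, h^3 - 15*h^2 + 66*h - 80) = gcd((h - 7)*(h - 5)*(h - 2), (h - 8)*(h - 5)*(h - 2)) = h^2 - 7*h + 10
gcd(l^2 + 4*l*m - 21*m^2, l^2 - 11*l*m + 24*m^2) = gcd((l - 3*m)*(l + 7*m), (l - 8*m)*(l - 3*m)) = l - 3*m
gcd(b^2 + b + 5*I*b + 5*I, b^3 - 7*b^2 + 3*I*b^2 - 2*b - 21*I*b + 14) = 1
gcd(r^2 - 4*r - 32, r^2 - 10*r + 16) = r - 8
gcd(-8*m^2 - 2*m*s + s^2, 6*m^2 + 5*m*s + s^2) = 2*m + s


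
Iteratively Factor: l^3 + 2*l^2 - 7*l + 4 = (l - 1)*(l^2 + 3*l - 4) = (l - 1)^2*(l + 4)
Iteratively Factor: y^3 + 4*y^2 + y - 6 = (y + 3)*(y^2 + y - 2) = (y - 1)*(y + 3)*(y + 2)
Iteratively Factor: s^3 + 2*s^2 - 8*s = (s + 4)*(s^2 - 2*s) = (s - 2)*(s + 4)*(s)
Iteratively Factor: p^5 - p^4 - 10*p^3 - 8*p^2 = (p + 2)*(p^4 - 3*p^3 - 4*p^2) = (p + 1)*(p + 2)*(p^3 - 4*p^2) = p*(p + 1)*(p + 2)*(p^2 - 4*p) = p^2*(p + 1)*(p + 2)*(p - 4)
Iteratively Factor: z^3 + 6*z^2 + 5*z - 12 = (z - 1)*(z^2 + 7*z + 12) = (z - 1)*(z + 3)*(z + 4)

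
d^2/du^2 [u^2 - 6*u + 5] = 2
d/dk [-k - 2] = -1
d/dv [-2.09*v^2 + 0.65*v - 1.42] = 0.65 - 4.18*v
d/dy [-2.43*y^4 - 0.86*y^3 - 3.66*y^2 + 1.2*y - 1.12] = -9.72*y^3 - 2.58*y^2 - 7.32*y + 1.2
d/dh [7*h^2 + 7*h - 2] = 14*h + 7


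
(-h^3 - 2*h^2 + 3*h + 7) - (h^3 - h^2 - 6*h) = -2*h^3 - h^2 + 9*h + 7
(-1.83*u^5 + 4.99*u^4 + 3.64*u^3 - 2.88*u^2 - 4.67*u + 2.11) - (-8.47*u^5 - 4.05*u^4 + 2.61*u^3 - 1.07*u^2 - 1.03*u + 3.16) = 6.64*u^5 + 9.04*u^4 + 1.03*u^3 - 1.81*u^2 - 3.64*u - 1.05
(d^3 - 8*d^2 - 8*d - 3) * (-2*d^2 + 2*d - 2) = -2*d^5 + 18*d^4 - 2*d^3 + 6*d^2 + 10*d + 6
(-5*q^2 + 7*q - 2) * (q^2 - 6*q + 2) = -5*q^4 + 37*q^3 - 54*q^2 + 26*q - 4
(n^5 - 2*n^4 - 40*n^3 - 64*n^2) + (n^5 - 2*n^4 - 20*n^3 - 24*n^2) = 2*n^5 - 4*n^4 - 60*n^3 - 88*n^2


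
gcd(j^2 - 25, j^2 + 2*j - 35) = j - 5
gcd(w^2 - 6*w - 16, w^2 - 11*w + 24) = w - 8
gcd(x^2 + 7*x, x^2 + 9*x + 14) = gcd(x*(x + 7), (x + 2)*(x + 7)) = x + 7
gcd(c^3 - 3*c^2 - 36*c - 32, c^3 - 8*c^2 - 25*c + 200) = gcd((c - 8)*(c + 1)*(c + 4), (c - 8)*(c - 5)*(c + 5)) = c - 8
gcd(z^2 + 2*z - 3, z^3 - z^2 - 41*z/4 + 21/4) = z + 3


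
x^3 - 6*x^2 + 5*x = x*(x - 5)*(x - 1)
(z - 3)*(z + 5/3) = z^2 - 4*z/3 - 5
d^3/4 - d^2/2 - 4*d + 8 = (d/4 + 1)*(d - 4)*(d - 2)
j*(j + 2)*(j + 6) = j^3 + 8*j^2 + 12*j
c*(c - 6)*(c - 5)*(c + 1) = c^4 - 10*c^3 + 19*c^2 + 30*c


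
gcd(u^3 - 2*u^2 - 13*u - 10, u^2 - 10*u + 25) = u - 5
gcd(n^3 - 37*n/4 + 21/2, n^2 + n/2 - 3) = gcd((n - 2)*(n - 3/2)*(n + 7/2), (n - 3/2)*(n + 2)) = n - 3/2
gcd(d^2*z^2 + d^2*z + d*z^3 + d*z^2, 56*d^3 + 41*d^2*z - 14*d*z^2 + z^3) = d + z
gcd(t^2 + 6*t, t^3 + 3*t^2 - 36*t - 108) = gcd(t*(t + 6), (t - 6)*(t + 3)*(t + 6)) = t + 6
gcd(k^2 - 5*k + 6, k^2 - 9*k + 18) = k - 3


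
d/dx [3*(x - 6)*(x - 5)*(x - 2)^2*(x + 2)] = 15*x^4 - 156*x^3 + 432*x^2 - 48*x - 624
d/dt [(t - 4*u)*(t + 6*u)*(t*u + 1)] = 3*t^2*u + 4*t*u^2 + 2*t - 24*u^3 + 2*u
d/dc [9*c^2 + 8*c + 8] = 18*c + 8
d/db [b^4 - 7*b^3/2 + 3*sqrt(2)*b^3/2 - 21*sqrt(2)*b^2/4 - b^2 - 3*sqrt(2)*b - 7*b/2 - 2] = 4*b^3 - 21*b^2/2 + 9*sqrt(2)*b^2/2 - 21*sqrt(2)*b/2 - 2*b - 3*sqrt(2) - 7/2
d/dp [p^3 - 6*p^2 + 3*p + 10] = 3*p^2 - 12*p + 3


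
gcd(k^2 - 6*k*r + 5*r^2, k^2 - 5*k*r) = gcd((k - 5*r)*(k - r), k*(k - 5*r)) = -k + 5*r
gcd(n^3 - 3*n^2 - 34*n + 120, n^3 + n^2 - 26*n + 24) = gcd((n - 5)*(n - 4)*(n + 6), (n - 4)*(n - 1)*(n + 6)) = n^2 + 2*n - 24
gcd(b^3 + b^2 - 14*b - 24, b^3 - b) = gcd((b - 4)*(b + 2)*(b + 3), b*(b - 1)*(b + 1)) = 1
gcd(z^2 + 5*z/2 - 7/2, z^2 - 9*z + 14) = 1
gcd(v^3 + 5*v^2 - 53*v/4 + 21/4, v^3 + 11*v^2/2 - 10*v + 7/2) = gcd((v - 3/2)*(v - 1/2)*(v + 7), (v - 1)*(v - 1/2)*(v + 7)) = v^2 + 13*v/2 - 7/2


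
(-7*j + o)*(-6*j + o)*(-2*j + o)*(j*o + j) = -84*j^4*o - 84*j^4 + 68*j^3*o^2 + 68*j^3*o - 15*j^2*o^3 - 15*j^2*o^2 + j*o^4 + j*o^3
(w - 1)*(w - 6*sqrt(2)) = w^2 - 6*sqrt(2)*w - w + 6*sqrt(2)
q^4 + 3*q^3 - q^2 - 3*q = q*(q - 1)*(q + 1)*(q + 3)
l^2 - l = l*(l - 1)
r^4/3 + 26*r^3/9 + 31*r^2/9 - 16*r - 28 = (r/3 + 1)*(r - 7/3)*(r + 2)*(r + 6)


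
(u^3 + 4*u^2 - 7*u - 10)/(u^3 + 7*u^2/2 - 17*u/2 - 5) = 2*(u + 1)/(2*u + 1)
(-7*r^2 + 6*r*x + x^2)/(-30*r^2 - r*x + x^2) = (7*r^2 - 6*r*x - x^2)/(30*r^2 + r*x - x^2)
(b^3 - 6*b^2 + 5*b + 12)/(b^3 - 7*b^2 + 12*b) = (b + 1)/b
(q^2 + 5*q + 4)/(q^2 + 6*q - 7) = (q^2 + 5*q + 4)/(q^2 + 6*q - 7)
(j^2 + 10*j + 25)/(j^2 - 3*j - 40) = (j + 5)/(j - 8)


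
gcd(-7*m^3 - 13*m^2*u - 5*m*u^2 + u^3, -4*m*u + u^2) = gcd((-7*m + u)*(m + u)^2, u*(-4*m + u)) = 1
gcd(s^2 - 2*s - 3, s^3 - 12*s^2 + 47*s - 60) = s - 3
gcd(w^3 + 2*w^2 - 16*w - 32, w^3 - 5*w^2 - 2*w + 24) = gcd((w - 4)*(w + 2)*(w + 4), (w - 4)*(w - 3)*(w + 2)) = w^2 - 2*w - 8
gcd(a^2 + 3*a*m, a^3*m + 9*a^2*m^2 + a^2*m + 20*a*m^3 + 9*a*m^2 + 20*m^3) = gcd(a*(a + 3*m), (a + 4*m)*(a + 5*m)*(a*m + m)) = 1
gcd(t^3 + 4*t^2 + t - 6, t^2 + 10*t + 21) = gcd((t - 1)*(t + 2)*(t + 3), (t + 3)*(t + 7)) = t + 3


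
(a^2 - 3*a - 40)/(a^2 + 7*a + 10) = (a - 8)/(a + 2)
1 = 1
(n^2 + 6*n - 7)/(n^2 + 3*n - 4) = (n + 7)/(n + 4)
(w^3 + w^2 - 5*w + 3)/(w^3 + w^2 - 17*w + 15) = (w^2 + 2*w - 3)/(w^2 + 2*w - 15)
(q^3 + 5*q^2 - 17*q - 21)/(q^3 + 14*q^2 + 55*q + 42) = (q - 3)/(q + 6)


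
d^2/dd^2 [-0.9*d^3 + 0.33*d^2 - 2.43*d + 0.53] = 0.66 - 5.4*d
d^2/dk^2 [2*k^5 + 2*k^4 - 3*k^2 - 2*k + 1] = 40*k^3 + 24*k^2 - 6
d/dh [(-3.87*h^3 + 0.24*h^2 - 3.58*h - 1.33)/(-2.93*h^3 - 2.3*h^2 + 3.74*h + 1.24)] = (-7.105427357601e-15*h^5 + 9.6042*h^4 - 49.9264*h^3 - 33.4235*h^2 - 5.5228*h + 0.535)/(8.5849*h^6 + 13.478*h^5 - 16.6264*h^4 - 24.4704*h^3 + 8.2836*h^2 + 9.2752*h + 1.5376)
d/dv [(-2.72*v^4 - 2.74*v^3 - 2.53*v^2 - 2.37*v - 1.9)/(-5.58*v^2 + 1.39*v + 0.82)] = (30.3552*v^5 + 3.9468*v^4 - 16.5388*v^3 - 23.4817*v^2 - 25.3532*v + 0.6976)/(31.1364*v^4 - 15.5124*v^3 - 7.2191*v^2 + 2.2796*v + 0.6724)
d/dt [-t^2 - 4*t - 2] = -2*t - 4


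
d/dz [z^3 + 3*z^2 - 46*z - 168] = 3*z^2 + 6*z - 46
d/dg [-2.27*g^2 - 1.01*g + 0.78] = -4.54*g - 1.01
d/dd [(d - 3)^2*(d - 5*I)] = (d - 3)*(3*d - 3 - 10*I)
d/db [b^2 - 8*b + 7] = 2*b - 8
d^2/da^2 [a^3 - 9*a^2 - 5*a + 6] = 6*a - 18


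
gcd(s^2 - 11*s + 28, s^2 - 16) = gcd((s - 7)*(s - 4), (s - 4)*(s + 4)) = s - 4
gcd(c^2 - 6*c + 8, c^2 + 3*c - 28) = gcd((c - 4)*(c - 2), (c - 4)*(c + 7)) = c - 4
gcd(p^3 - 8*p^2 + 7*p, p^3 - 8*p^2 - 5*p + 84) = p - 7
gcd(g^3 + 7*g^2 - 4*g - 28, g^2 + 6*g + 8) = g + 2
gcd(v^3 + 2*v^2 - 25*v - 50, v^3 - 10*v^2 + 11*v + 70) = v^2 - 3*v - 10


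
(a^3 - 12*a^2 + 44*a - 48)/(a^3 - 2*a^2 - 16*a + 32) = (a - 6)/(a + 4)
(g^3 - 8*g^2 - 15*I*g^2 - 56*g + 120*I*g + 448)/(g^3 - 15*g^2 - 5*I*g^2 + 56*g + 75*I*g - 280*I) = (g^2 - 15*I*g - 56)/(g^2 - g*(7 + 5*I) + 35*I)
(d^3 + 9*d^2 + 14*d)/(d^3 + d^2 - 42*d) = (d + 2)/(d - 6)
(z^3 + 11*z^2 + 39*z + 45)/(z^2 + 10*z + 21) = (z^2 + 8*z + 15)/(z + 7)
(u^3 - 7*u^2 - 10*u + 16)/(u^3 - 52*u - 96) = (u - 1)/(u + 6)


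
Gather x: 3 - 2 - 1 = 0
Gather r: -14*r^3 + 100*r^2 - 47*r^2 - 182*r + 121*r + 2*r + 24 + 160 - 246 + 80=-14*r^3 + 53*r^2 - 59*r + 18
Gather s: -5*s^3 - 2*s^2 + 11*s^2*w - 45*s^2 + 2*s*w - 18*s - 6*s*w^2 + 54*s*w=-5*s^3 + s^2*(11*w - 47) + s*(-6*w^2 + 56*w - 18)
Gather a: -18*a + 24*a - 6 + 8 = 6*a + 2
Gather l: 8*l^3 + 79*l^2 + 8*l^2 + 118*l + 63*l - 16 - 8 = 8*l^3 + 87*l^2 + 181*l - 24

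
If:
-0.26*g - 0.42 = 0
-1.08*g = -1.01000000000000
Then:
No Solution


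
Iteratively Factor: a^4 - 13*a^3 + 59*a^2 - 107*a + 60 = (a - 4)*(a^3 - 9*a^2 + 23*a - 15) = (a - 4)*(a - 1)*(a^2 - 8*a + 15) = (a - 4)*(a - 3)*(a - 1)*(a - 5)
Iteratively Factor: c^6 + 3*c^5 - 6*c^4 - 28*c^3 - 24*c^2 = (c + 2)*(c^5 + c^4 - 8*c^3 - 12*c^2) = c*(c + 2)*(c^4 + c^3 - 8*c^2 - 12*c) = c^2*(c + 2)*(c^3 + c^2 - 8*c - 12) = c^2*(c - 3)*(c + 2)*(c^2 + 4*c + 4) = c^2*(c - 3)*(c + 2)^2*(c + 2)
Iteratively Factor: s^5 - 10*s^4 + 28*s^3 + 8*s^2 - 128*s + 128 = (s - 4)*(s^4 - 6*s^3 + 4*s^2 + 24*s - 32) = (s - 4)*(s + 2)*(s^3 - 8*s^2 + 20*s - 16) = (s - 4)*(s - 2)*(s + 2)*(s^2 - 6*s + 8) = (s - 4)*(s - 2)^2*(s + 2)*(s - 4)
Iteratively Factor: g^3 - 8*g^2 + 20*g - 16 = (g - 2)*(g^2 - 6*g + 8) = (g - 2)^2*(g - 4)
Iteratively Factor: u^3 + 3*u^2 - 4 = (u + 2)*(u^2 + u - 2) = (u + 2)^2*(u - 1)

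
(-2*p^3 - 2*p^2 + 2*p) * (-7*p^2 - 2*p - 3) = 14*p^5 + 18*p^4 - 4*p^3 + 2*p^2 - 6*p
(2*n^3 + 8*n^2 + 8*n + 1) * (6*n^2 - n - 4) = 12*n^5 + 46*n^4 + 32*n^3 - 34*n^2 - 33*n - 4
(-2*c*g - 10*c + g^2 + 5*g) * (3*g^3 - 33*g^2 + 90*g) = -6*c*g^4 + 36*c*g^3 + 150*c*g^2 - 900*c*g + 3*g^5 - 18*g^4 - 75*g^3 + 450*g^2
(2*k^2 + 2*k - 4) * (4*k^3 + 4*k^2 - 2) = 8*k^5 + 16*k^4 - 8*k^3 - 20*k^2 - 4*k + 8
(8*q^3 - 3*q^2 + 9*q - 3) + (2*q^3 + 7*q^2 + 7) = 10*q^3 + 4*q^2 + 9*q + 4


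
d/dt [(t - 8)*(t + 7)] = 2*t - 1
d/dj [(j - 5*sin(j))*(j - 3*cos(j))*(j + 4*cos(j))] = -(j - 5*sin(j))*(j - 3*cos(j))*(4*sin(j) - 1) + (j - 5*sin(j))*(j + 4*cos(j))*(3*sin(j) + 1) - (j - 3*cos(j))*(j + 4*cos(j))*(5*cos(j) - 1)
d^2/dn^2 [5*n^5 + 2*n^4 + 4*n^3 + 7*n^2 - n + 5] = 100*n^3 + 24*n^2 + 24*n + 14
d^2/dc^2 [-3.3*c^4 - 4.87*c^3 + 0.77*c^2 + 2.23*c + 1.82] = -39.6*c^2 - 29.22*c + 1.54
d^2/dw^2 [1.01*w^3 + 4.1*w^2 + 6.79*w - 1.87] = 6.06*w + 8.2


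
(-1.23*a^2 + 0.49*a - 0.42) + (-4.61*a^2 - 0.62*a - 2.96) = -5.84*a^2 - 0.13*a - 3.38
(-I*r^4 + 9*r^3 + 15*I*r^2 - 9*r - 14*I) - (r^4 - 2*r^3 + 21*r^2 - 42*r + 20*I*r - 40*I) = -r^4 - I*r^4 + 11*r^3 - 21*r^2 + 15*I*r^2 + 33*r - 20*I*r + 26*I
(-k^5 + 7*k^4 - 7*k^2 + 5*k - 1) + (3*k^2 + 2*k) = -k^5 + 7*k^4 - 4*k^2 + 7*k - 1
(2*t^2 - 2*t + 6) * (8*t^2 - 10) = 16*t^4 - 16*t^3 + 28*t^2 + 20*t - 60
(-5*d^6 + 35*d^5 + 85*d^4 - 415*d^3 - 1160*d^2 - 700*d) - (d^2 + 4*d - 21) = -5*d^6 + 35*d^5 + 85*d^4 - 415*d^3 - 1161*d^2 - 704*d + 21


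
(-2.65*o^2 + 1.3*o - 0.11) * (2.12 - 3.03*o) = 8.0295*o^3 - 9.557*o^2 + 3.0893*o - 0.2332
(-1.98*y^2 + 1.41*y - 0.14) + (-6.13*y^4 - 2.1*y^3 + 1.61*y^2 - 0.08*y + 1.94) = -6.13*y^4 - 2.1*y^3 - 0.37*y^2 + 1.33*y + 1.8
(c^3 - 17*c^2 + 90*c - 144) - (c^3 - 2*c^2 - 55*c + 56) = -15*c^2 + 145*c - 200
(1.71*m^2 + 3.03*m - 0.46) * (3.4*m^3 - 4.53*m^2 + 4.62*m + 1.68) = 5.814*m^5 + 2.5557*m^4 - 7.3897*m^3 + 18.9552*m^2 + 2.9652*m - 0.7728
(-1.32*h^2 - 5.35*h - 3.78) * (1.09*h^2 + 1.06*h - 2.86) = -1.4388*h^4 - 7.2307*h^3 - 6.016*h^2 + 11.2942*h + 10.8108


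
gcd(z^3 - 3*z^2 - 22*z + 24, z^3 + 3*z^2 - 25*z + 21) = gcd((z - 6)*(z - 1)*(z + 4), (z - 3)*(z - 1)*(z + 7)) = z - 1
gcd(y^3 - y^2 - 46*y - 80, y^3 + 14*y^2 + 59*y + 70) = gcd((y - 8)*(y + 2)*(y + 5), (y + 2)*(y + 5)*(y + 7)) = y^2 + 7*y + 10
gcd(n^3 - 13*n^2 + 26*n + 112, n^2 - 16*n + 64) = n - 8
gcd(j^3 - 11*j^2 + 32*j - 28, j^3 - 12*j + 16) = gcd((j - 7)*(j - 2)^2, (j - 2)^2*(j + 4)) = j^2 - 4*j + 4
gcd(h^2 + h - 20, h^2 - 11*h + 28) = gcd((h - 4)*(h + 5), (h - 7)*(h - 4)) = h - 4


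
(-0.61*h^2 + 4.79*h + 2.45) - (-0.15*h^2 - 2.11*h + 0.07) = -0.46*h^2 + 6.9*h + 2.38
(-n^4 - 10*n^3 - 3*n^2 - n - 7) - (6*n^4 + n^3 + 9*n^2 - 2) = -7*n^4 - 11*n^3 - 12*n^2 - n - 5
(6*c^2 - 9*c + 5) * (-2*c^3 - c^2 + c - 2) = -12*c^5 + 12*c^4 + 5*c^3 - 26*c^2 + 23*c - 10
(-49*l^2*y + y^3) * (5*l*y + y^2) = -245*l^3*y^2 - 49*l^2*y^3 + 5*l*y^4 + y^5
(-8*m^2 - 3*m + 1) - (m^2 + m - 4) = -9*m^2 - 4*m + 5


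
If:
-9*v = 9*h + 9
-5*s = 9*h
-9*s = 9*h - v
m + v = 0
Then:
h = 5/31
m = 36/31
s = -9/31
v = -36/31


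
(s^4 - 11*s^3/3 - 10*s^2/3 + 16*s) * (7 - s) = -s^5 + 32*s^4/3 - 67*s^3/3 - 118*s^2/3 + 112*s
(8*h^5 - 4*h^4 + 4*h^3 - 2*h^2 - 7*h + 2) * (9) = 72*h^5 - 36*h^4 + 36*h^3 - 18*h^2 - 63*h + 18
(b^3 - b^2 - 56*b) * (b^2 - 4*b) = b^5 - 5*b^4 - 52*b^3 + 224*b^2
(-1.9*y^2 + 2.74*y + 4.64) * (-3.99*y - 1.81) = 7.581*y^3 - 7.4936*y^2 - 23.473*y - 8.3984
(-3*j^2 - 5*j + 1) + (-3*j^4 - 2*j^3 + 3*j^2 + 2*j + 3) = -3*j^4 - 2*j^3 - 3*j + 4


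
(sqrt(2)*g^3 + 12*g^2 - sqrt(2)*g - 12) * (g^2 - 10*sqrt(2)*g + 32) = sqrt(2)*g^5 - 8*g^4 - 89*sqrt(2)*g^3 + 392*g^2 + 88*sqrt(2)*g - 384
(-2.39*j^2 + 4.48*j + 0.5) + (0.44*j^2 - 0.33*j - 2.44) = -1.95*j^2 + 4.15*j - 1.94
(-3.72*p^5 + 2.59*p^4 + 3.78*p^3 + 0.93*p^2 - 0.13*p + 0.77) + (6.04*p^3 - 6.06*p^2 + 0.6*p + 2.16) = -3.72*p^5 + 2.59*p^4 + 9.82*p^3 - 5.13*p^2 + 0.47*p + 2.93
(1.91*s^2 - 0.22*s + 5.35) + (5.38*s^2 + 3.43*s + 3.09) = 7.29*s^2 + 3.21*s + 8.44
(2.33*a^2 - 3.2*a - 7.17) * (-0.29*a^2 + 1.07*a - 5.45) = -0.6757*a^4 + 3.4211*a^3 - 14.0432*a^2 + 9.7681*a + 39.0765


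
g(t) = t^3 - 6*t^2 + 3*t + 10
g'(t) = 3*t^2 - 12*t + 3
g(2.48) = -4.21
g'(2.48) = -8.31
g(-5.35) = -330.92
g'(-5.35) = 153.07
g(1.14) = 7.10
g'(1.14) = -6.78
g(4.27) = -8.73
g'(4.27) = 6.46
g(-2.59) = -55.39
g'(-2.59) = 54.20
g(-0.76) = 3.82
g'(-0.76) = 13.85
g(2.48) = -4.21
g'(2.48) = -8.31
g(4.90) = -1.71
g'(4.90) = 16.23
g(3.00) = -8.00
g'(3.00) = -6.00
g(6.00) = 28.00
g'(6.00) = 39.00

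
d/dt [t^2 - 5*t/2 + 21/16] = 2*t - 5/2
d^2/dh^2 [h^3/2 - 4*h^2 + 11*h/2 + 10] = 3*h - 8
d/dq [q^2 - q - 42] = 2*q - 1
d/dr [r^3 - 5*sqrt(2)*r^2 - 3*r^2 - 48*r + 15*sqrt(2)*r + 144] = 3*r^2 - 10*sqrt(2)*r - 6*r - 48 + 15*sqrt(2)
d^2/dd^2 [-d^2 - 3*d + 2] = -2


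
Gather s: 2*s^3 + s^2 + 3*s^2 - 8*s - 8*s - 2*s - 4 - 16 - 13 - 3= 2*s^3 + 4*s^2 - 18*s - 36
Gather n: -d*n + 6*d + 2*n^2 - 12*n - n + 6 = 6*d + 2*n^2 + n*(-d - 13) + 6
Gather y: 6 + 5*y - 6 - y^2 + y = -y^2 + 6*y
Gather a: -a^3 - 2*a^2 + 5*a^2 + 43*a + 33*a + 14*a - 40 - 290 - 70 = -a^3 + 3*a^2 + 90*a - 400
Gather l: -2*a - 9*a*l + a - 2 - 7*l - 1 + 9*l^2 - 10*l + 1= -a + 9*l^2 + l*(-9*a - 17) - 2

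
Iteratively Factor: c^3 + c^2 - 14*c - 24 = (c + 2)*(c^2 - c - 12) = (c - 4)*(c + 2)*(c + 3)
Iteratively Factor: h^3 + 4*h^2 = (h)*(h^2 + 4*h) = h^2*(h + 4)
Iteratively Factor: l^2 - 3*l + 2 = (l - 2)*(l - 1)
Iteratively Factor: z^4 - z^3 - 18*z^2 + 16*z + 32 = (z + 1)*(z^3 - 2*z^2 - 16*z + 32) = (z - 4)*(z + 1)*(z^2 + 2*z - 8) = (z - 4)*(z + 1)*(z + 4)*(z - 2)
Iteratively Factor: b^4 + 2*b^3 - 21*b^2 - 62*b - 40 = (b + 4)*(b^3 - 2*b^2 - 13*b - 10) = (b + 2)*(b + 4)*(b^2 - 4*b - 5) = (b + 1)*(b + 2)*(b + 4)*(b - 5)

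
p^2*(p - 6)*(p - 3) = p^4 - 9*p^3 + 18*p^2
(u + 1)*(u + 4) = u^2 + 5*u + 4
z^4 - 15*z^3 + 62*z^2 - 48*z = z*(z - 8)*(z - 6)*(z - 1)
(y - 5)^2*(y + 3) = y^3 - 7*y^2 - 5*y + 75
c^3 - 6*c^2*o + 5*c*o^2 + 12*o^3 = (c - 4*o)*(c - 3*o)*(c + o)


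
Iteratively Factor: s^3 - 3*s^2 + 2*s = (s - 2)*(s^2 - s) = (s - 2)*(s - 1)*(s)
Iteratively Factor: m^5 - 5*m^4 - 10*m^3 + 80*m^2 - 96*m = (m - 3)*(m^4 - 2*m^3 - 16*m^2 + 32*m) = (m - 3)*(m - 2)*(m^3 - 16*m) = (m - 4)*(m - 3)*(m - 2)*(m^2 + 4*m) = m*(m - 4)*(m - 3)*(m - 2)*(m + 4)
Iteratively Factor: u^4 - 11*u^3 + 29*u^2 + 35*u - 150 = (u + 2)*(u^3 - 13*u^2 + 55*u - 75) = (u - 5)*(u + 2)*(u^2 - 8*u + 15) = (u - 5)^2*(u + 2)*(u - 3)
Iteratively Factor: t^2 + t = (t)*(t + 1)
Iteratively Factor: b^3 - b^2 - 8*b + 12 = (b + 3)*(b^2 - 4*b + 4) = (b - 2)*(b + 3)*(b - 2)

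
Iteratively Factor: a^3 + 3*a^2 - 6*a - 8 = (a + 4)*(a^2 - a - 2) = (a - 2)*(a + 4)*(a + 1)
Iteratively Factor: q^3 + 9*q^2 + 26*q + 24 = (q + 4)*(q^2 + 5*q + 6) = (q + 3)*(q + 4)*(q + 2)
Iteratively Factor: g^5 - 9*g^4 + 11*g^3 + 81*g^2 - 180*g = (g)*(g^4 - 9*g^3 + 11*g^2 + 81*g - 180) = g*(g - 4)*(g^3 - 5*g^2 - 9*g + 45) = g*(g - 5)*(g - 4)*(g^2 - 9) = g*(g - 5)*(g - 4)*(g - 3)*(g + 3)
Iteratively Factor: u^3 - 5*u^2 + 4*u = (u - 1)*(u^2 - 4*u) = u*(u - 1)*(u - 4)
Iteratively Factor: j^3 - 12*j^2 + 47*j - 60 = (j - 4)*(j^2 - 8*j + 15) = (j - 4)*(j - 3)*(j - 5)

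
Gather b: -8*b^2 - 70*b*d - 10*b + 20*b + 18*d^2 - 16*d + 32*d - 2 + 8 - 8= -8*b^2 + b*(10 - 70*d) + 18*d^2 + 16*d - 2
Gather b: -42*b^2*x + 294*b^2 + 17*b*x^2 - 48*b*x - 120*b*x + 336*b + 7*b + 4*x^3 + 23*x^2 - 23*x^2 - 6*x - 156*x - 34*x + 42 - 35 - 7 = b^2*(294 - 42*x) + b*(17*x^2 - 168*x + 343) + 4*x^3 - 196*x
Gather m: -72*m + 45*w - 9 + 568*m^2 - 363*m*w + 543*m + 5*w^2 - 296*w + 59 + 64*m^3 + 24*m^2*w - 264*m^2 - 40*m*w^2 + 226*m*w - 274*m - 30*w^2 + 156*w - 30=64*m^3 + m^2*(24*w + 304) + m*(-40*w^2 - 137*w + 197) - 25*w^2 - 95*w + 20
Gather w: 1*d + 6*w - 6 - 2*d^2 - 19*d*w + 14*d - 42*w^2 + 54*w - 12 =-2*d^2 + 15*d - 42*w^2 + w*(60 - 19*d) - 18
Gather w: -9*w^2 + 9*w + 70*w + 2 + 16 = -9*w^2 + 79*w + 18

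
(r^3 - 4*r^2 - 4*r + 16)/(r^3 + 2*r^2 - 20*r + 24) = (r^2 - 2*r - 8)/(r^2 + 4*r - 12)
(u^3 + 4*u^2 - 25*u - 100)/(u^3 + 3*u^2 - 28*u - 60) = (u^2 + 9*u + 20)/(u^2 + 8*u + 12)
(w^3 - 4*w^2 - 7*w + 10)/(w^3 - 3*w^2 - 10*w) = (w - 1)/w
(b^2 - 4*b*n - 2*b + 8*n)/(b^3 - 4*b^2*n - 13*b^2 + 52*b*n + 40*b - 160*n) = (b - 2)/(b^2 - 13*b + 40)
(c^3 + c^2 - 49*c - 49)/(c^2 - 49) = c + 1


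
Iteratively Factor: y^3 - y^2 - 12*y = (y - 4)*(y^2 + 3*y) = y*(y - 4)*(y + 3)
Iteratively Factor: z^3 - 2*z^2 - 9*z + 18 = (z - 3)*(z^2 + z - 6) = (z - 3)*(z - 2)*(z + 3)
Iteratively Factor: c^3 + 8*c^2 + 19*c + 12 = (c + 3)*(c^2 + 5*c + 4) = (c + 1)*(c + 3)*(c + 4)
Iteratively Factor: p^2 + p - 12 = (p - 3)*(p + 4)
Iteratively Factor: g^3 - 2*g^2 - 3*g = (g - 3)*(g^2 + g) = (g - 3)*(g + 1)*(g)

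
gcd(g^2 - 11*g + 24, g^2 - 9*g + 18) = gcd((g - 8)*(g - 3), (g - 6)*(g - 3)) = g - 3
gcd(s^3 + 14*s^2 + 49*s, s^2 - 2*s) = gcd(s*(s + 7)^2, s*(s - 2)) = s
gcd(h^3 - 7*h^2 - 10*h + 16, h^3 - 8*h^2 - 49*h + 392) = h - 8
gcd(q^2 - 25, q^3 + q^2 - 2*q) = 1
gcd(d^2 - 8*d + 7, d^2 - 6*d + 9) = 1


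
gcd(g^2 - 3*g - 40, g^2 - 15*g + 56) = g - 8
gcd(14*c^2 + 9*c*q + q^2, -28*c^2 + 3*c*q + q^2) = 7*c + q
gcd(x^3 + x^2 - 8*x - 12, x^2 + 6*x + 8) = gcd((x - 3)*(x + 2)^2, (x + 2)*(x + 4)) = x + 2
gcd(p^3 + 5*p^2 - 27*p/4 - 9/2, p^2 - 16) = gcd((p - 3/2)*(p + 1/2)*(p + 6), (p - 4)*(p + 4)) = 1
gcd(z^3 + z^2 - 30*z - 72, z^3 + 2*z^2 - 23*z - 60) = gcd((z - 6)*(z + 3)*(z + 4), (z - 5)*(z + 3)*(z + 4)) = z^2 + 7*z + 12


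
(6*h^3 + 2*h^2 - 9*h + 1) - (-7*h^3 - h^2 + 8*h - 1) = 13*h^3 + 3*h^2 - 17*h + 2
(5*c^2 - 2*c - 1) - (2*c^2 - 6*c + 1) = 3*c^2 + 4*c - 2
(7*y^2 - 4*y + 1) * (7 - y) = -7*y^3 + 53*y^2 - 29*y + 7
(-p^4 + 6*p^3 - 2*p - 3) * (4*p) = -4*p^5 + 24*p^4 - 8*p^2 - 12*p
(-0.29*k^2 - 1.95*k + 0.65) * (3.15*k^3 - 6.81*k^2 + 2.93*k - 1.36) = -0.9135*k^5 - 4.1676*k^4 + 14.4773*k^3 - 9.7456*k^2 + 4.5565*k - 0.884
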